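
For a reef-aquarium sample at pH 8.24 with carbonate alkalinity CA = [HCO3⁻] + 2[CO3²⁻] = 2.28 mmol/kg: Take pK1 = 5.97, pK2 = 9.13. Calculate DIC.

DIC = 2.06 mmol/kg

CA = [HCO3⁻] + 2[CO3²⁻] = (α₁ + 2α₂)·DIC
At pH 8.24: [H⁺]/K1 = 10^-2.27 = 0.0053703, K2/[H⁺] = 10^-0.89 = 0.12882
α₁ = 1/(1 + 0.0053703 + 0.12882) = 1/1.1342 = 0.8817; α₂ = α₁·K2/[H⁺] = 0.1136
α₁ + 2α₂ = 1.1088
DIC = CA / (α₁ + 2α₂) = 2.28 / 1.1088 = 2.06 mmol/kg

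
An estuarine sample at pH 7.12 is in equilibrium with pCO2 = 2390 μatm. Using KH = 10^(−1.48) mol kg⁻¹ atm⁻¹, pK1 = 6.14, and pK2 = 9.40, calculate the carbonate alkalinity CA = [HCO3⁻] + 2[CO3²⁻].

[CO2*] = KH · pCO2 = 10^(−1.48) × 2390×10^-6 = 7.914×10^-5 mol/kg
α₀ = 1/(1 + K1/[H⁺] + K1K2/[H⁺]²) = 1/(1 + 10^+0.98 + 10^-1.30) = 0.09434
DIC = [CO2*]/α₀ = 7.914×10^-5 / 0.09434 = 0.8389 mmol/kg
CA = (α₁ + 2α₂)·DIC = (0.9009 + 2×0.004728) × 0.8389 = 0.764 mmol/kg

CA = 0.764 mmol/kg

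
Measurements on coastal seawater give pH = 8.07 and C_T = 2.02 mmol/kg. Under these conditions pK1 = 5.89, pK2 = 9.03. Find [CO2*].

[CO2*] = 12.0 μmol/kg

α₀ = 1 / (1 + K1/[H⁺] + K1K2/[H⁺]²) = 1 / (1 + 10^+2.18 + 10^+1.22)
   = 1 / (1 + 151.36 + 16.596) = 1/168.95 = 0.005919
[CO2*] = α₀ × DIC = 0.005919 × 2.02 = 0.0120 mmol/kg = 12.0 μmol/kg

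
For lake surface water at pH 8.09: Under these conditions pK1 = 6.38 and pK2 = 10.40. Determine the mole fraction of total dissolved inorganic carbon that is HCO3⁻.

α₁ = 1 / (1 + [H⁺]/K1 + K2/[H⁺]) = 1 / (1 + 10^-1.71 + 10^-2.31)
   = 1 / (1 + 0.019498 + 0.0048978) = 1/1.0244 = 0.9762

α₁ = 0.976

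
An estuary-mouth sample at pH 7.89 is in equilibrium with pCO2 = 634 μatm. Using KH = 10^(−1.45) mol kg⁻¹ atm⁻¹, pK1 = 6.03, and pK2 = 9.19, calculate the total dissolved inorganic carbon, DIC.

DIC = 1.73 mmol/kg

[CO2*] = KH · pCO2 = 10^(−1.45) × 634×10^-6 = 2.250×10^-5 mol/kg
α₀ = 1/(1 + K1/[H⁺] + K1K2/[H⁺]²) = 1/(1 + 10^+1.86 + 10^+0.56) = 0.01297
DIC = [CO2*]/α₀ = 2.250×10^-5 / 0.01297 = 1.73 mmol/kg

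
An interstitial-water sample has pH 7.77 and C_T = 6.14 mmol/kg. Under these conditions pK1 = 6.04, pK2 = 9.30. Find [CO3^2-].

[CO3²⁻] = 0.173 mmol/kg

α₂ = 1 / (1 + [H⁺]/K2 + [H⁺]²/(K1K2)) = 1 / (1 + 10^+1.53 + 10^-0.20)
   = 1 / (1 + 33.884 + 0.63096) = 1/35.515 = 0.02816
[CO3²⁻] = α₂ × DIC = 0.02816 × 6.14 = 0.173 mmol/kg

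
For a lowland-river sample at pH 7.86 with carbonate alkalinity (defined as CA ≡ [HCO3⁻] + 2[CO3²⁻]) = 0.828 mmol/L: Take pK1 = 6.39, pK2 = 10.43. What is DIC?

DIC = 0.854 mmol/L

CA = [HCO3⁻] + 2[CO3²⁻] = (α₁ + 2α₂)·DIC
At pH 7.86: [H⁺]/K1 = 10^-1.47 = 0.033884, K2/[H⁺] = 10^-2.57 = 0.0026915
α₁ = 1/(1 + 0.033884 + 0.0026915) = 1/1.0366 = 0.9647; α₂ = α₁·K2/[H⁺] = 0.002597
α₁ + 2α₂ = 0.9699
DIC = CA / (α₁ + 2α₂) = 0.828 / 0.9699 = 0.854 mmol/L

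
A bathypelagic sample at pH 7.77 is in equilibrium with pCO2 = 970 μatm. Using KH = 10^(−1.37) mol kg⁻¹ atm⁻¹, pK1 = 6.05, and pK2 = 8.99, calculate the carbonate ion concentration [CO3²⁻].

[CO2*] = KH · pCO2 = 10^(−1.37) × 970×10^-6 = 4.138×10^-5 mol/kg
α₀ = 1/(1 + K1/[H⁺] + K1K2/[H⁺]²) = 1/(1 + 10^+1.72 + 10^+0.50) = 0.01765
DIC = [CO2*]/α₀ = 4.138×10^-5 / 0.01765 = 2.344 mmol/kg
[CO3²⁻] = α₂·DIC; α₂ = 0.05583, so [CO3²⁻] = 0.05583 × 2.344 = 0.131 mmol/kg

[CO3²⁻] = 0.131 mmol/kg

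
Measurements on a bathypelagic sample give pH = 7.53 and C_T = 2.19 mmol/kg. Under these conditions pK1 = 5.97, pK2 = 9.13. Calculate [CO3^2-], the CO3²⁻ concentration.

α₂ = 1 / (1 + [H⁺]/K2 + [H⁺]²/(K1K2)) = 1 / (1 + 10^+1.60 + 10^+0.04)
   = 1 / (1 + 39.811 + 1.0965) = 1/41.907 = 0.02386
[CO3²⁻] = α₂ × DIC = 0.02386 × 2.19 = 0.0523 mmol/kg

[CO3²⁻] = 0.0523 mmol/kg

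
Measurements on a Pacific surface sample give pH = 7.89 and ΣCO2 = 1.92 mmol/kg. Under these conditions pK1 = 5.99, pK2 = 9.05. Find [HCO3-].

[HCO3⁻] = 1.77 mmol/kg

α₁ = 1 / (1 + [H⁺]/K1 + K2/[H⁺]) = 1 / (1 + 10^-1.90 + 10^-1.16)
   = 1 / (1 + 0.012589 + 0.069183) = 1/1.0818 = 0.9244
[HCO3⁻] = α₁ × DIC = 0.9244 × 1.92 = 1.77 mmol/kg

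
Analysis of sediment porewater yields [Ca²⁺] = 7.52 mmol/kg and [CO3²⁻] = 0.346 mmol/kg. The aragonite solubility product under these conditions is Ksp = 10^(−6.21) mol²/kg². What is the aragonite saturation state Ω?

Ω = 4.22

Ksp = 10^(−6.21) = 6.166×10^-7
Ω = [Ca²⁺][CO3²⁻]/Ksp = (7.52×10^-3)(0.346×10^-3) / 6.166×10^-7 = 4.22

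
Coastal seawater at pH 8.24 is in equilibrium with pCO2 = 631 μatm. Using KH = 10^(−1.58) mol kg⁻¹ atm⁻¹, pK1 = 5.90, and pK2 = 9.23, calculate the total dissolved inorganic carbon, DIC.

DIC = 4.02 mmol/kg

[CO2*] = KH · pCO2 = 10^(−1.58) × 631×10^-6 = 1.660×10^-5 mol/kg
α₀ = 1/(1 + K1/[H⁺] + K1K2/[H⁺]²) = 1/(1 + 10^+2.34 + 10^+1.35) = 0.004129
DIC = [CO2*]/α₀ = 1.660×10^-5 / 0.004129 = 4.02 mmol/kg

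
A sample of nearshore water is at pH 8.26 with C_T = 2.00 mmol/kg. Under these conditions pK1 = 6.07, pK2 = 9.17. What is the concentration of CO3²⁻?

α₂ = 1 / (1 + [H⁺]/K2 + [H⁺]²/(K1K2)) = 1 / (1 + 10^+0.91 + 10^-1.28)
   = 1 / (1 + 8.1283 + 0.052481) = 1/9.1808 = 0.1089
[CO3²⁻] = α₂ × DIC = 0.1089 × 2.00 = 0.218 mmol/kg

[CO3²⁻] = 0.218 mmol/kg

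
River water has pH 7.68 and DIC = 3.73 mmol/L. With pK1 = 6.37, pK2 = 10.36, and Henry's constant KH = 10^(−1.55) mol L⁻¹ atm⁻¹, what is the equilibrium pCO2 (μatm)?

α₀ = 1 / (1 + K1/[H⁺] + K1K2/[H⁺]²) = 1 / (1 + 10^+1.31 + 10^-1.37)
   = 1 / (1 + 20.417 + 0.042658) = 1/21.460 = 0.04660
[CO2*] = α₀ × DIC = 0.04660 × 3.73 = 0.1738 mmol/L
pCO2 = [CO2*]/KH = 1.738×10^-4 / 2.818×10^-2 = 6170 μatm

pCO2 = 6170 μatm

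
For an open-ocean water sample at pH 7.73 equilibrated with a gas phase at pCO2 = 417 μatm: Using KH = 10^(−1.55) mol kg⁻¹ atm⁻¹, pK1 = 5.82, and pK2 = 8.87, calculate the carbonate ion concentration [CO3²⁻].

[CO3²⁻] = 0.0692 mmol/kg

[CO2*] = KH · pCO2 = 10^(−1.55) × 417×10^-6 = 1.175×10^-5 mol/kg
α₀ = 1/(1 + K1/[H⁺] + K1K2/[H⁺]²) = 1/(1 + 10^+1.91 + 10^+0.77) = 0.01134
DIC = [CO2*]/α₀ = 1.175×10^-5 / 0.01134 = 1.036 mmol/kg
[CO3²⁻] = α₂·DIC; α₂ = 0.06678, so [CO3²⁻] = 0.06678 × 1.036 = 0.0692 mmol/kg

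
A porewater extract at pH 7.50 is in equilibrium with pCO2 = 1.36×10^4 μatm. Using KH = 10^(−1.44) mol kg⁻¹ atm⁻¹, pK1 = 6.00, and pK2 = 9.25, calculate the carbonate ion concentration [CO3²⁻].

[CO3²⁻] = 0.278 mmol/kg

[CO2*] = KH · pCO2 = 10^(−1.44) × 1.36×10^4×10^-6 = 4.938×10^-4 mol/kg
α₀ = 1/(1 + K1/[H⁺] + K1K2/[H⁺]²) = 1/(1 + 10^+1.50 + 10^-0.25) = 0.03013
DIC = [CO2*]/α₀ = 4.938×10^-4 / 0.03013 = 16.39 mmol/kg
[CO3²⁻] = α₂·DIC; α₂ = 0.01695, so [CO3²⁻] = 0.01695 × 16.39 = 0.278 mmol/kg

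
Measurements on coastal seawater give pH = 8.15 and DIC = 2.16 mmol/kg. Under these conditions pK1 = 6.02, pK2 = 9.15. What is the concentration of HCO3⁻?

[HCO3⁻] = 1.95 mmol/kg

α₁ = 1 / (1 + [H⁺]/K1 + K2/[H⁺]) = 1 / (1 + 10^-2.13 + 10^-1.00)
   = 1 / (1 + 0.0074131 + 0.10000) = 1/1.1074 = 0.9030
[HCO3⁻] = α₁ × DIC = 0.9030 × 2.16 = 1.95 mmol/kg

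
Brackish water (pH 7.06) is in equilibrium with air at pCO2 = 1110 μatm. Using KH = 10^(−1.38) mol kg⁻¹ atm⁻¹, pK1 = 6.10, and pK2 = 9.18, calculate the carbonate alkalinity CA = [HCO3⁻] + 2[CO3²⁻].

[CO2*] = KH · pCO2 = 10^(−1.38) × 1110×10^-6 = 4.627×10^-5 mol/kg
α₀ = 1/(1 + K1/[H⁺] + K1K2/[H⁺]²) = 1/(1 + 10^+0.96 + 10^-1.16) = 0.09814
DIC = [CO2*]/α₀ = 4.627×10^-5 / 0.09814 = 0.4715 mmol/kg
CA = (α₁ + 2α₂)·DIC = (0.8951 + 2×0.006790) × 0.4715 = 0.428 mmol/kg

CA = 0.428 mmol/kg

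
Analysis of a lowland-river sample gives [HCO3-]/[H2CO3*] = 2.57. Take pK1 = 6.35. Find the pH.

pH = 6.76

From K1 = [H⁺][HCO3-]/[H2CO3*]:  pH = pK1 + log₁₀([HCO3-]/[H2CO3*])
log₁₀(2.57) = +0.410
pH = 6.35 + (+0.410) = 6.76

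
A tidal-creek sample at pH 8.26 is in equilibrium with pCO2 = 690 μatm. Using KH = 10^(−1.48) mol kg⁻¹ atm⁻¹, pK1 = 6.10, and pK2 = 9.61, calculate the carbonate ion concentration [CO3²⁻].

[CO3²⁻] = 0.148 mmol/kg

[CO2*] = KH · pCO2 = 10^(−1.48) × 690×10^-6 = 2.285×10^-5 mol/kg
α₀ = 1/(1 + K1/[H⁺] + K1K2/[H⁺]²) = 1/(1 + 10^+2.16 + 10^+0.81) = 0.006579
DIC = [CO2*]/α₀ = 2.285×10^-5 / 0.006579 = 3.473 mmol/kg
[CO3²⁻] = α₂·DIC; α₂ = 0.04248, so [CO3²⁻] = 0.04248 × 3.473 = 0.148 mmol/kg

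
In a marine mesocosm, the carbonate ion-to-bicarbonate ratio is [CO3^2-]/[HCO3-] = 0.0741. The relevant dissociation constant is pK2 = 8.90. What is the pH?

From K2 = [H⁺][CO3^2-]/[HCO3-]:  pH = pK2 + log₁₀([CO3^2-]/[HCO3-])
log₁₀(0.0741) = -1.130
pH = 8.90 + (-1.130) = 7.77

pH = 7.77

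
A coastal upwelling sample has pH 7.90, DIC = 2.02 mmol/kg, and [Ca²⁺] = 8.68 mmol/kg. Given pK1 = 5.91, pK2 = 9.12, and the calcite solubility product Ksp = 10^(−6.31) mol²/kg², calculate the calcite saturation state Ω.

α₂ = 1 / (1 + [H⁺]/K2 + [H⁺]²/(K1K2)) = 1 / (1 + 10^+1.22 + 10^-0.77)
   = 1 / (1 + 16.596 + 0.16982) = 1/17.766 = 0.05629
[CO3²⁻] = α₂ × DIC = 0.05629 × 2.02 = 0.1137 mmol/kg
Ksp = 10^(−6.31) = 4.898×10^-7
Ω = [Ca²⁺][CO3²⁻]/Ksp = (8.68×10^-3)(1.137×10^-4) / 4.898×10^-7 = 2.02

Ω = 2.02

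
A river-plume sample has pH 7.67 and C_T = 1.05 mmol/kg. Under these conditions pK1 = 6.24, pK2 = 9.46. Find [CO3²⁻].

[CO3²⁻] = 16.2 μmol/kg

α₂ = 1 / (1 + [H⁺]/K2 + [H⁺]²/(K1K2)) = 1 / (1 + 10^+1.79 + 10^+0.36)
   = 1 / (1 + 61.660 + 2.2909) = 1/64.950 = 0.01540
[CO3²⁻] = α₂ × DIC = 0.01540 × 1.05 = 0.0162 mmol/kg = 16.2 μmol/kg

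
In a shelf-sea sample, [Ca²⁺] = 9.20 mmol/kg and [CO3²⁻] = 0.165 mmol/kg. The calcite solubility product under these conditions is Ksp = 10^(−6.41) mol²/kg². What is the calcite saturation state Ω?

Ksp = 10^(−6.41) = 3.890×10^-7
Ω = [Ca²⁺][CO3²⁻]/Ksp = (9.20×10^-3)(0.165×10^-3) / 3.890×10^-7 = 3.90

Ω = 3.90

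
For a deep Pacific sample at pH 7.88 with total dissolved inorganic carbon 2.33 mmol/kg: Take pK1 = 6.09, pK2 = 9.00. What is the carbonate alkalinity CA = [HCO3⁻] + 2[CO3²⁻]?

CA = [HCO3⁻] + 2[CO3²⁻] = (α₁ + 2α₂)·DIC
At pH 7.88: [H⁺]/K1 = 10^-1.79 = 0.016218, K2/[H⁺] = 10^-1.12 = 0.075858
α₁ = 1/(1 + 0.016218 + 0.075858) = 1/1.0921 = 0.9157; α₂ = α₁·K2/[H⁺] = 0.06946
α₁ + 2α₂ = 1.0546
CA = 1.0546 × 2.33 = 2.46 mmol/kg

CA = 2.46 mmol/kg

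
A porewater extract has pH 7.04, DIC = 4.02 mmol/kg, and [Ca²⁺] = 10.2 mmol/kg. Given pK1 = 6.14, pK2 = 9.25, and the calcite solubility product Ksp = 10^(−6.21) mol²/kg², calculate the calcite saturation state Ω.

α₂ = 1 / (1 + [H⁺]/K2 + [H⁺]²/(K1K2)) = 1 / (1 + 10^+2.21 + 10^+1.31)
   = 1 / (1 + 162.18 + 20.417) = 1/183.60 = 0.005447
[CO3²⁻] = α₂ × DIC = 0.005447 × 4.02 = 0.02190 mmol/kg
Ksp = 10^(−6.21) = 6.166×10^-7
Ω = [Ca²⁺][CO3²⁻]/Ksp = (10.2×10^-3)(2.190×10^-5) / 6.166×10^-7 = 0.362

Ω = 0.362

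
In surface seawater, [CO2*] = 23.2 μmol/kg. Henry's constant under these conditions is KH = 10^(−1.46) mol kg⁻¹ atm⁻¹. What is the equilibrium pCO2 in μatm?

pCO2 = 669 μatm

KH = 10^(−1.46) = 3.467×10^-2 mol kg⁻¹ atm⁻¹
pCO2 = [CO2*]/KH = 23.2×10^-6 / 3.467×10^-2 = 6.69×10^-4 atm = 669 μatm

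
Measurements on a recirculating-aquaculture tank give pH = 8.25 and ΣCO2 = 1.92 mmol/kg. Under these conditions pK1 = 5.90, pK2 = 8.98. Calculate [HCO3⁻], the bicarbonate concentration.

α₁ = 1 / (1 + [H⁺]/K1 + K2/[H⁺]) = 1 / (1 + 10^-2.35 + 10^-0.73)
   = 1 / (1 + 0.0044668 + 0.18621) = 1/1.1907 = 0.8399
[HCO3⁻] = α₁ × DIC = 0.8399 × 1.92 = 1.61 mmol/kg

[HCO3⁻] = 1.61 mmol/kg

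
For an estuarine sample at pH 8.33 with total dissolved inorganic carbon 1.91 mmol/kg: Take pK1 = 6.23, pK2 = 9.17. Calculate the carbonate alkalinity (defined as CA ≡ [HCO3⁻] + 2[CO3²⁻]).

CA = 2.14 mmol/kg

CA = [HCO3⁻] + 2[CO3²⁻] = (α₁ + 2α₂)·DIC
At pH 8.33: [H⁺]/K1 = 10^-2.10 = 0.0079433, K2/[H⁺] = 10^-0.84 = 0.14454
α₁ = 1/(1 + 0.0079433 + 0.14454) = 1/1.1525 = 0.8677; α₂ = α₁·K2/[H⁺] = 0.1254
α₁ + 2α₂ = 1.1185
CA = 1.1185 × 1.91 = 2.14 mmol/kg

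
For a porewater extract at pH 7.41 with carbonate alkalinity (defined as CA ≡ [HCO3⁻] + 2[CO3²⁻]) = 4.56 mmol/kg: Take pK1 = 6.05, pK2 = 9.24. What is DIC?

CA = [HCO3⁻] + 2[CO3²⁻] = (α₁ + 2α₂)·DIC
At pH 7.41: [H⁺]/K1 = 10^-1.36 = 0.043652, K2/[H⁺] = 10^-1.83 = 0.014791
α₁ = 1/(1 + 0.043652 + 0.014791) = 1/1.0584 = 0.9448; α₂ = α₁·K2/[H⁺] = 0.01397
α₁ + 2α₂ = 0.9727
DIC = CA / (α₁ + 2α₂) = 4.56 / 0.9727 = 4.69 mmol/kg

DIC = 4.69 mmol/kg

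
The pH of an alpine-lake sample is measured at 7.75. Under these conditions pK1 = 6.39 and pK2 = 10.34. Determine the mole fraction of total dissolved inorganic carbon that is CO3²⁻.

α₂ = 0.00246

α₂ = 1 / (1 + [H⁺]/K2 + [H⁺]²/(K1K2)) = 1 / (1 + 10^+2.59 + 10^+1.23)
   = 1 / (1 + 389.05 + 16.982) = 1/407.03 = 0.002457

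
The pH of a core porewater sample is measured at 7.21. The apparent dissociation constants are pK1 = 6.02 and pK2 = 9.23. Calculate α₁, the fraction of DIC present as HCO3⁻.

α₁ = 0.931

α₁ = 1 / (1 + [H⁺]/K1 + K2/[H⁺]) = 1 / (1 + 10^-1.19 + 10^-2.02)
   = 1 / (1 + 0.064565 + 0.0095499) = 1/1.0741 = 0.9310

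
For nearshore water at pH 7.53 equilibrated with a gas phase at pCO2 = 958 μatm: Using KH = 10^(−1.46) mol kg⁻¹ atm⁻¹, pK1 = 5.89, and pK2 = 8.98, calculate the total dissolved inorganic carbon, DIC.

DIC = 1.53 mmol/kg

[CO2*] = KH · pCO2 = 10^(−1.46) × 958×10^-6 = 3.322×10^-5 mol/kg
α₀ = 1/(1 + K1/[H⁺] + K1K2/[H⁺]²) = 1/(1 + 10^+1.64 + 10^+0.19) = 0.02164
DIC = [CO2*]/α₀ = 3.322×10^-5 / 0.02164 = 1.53 mmol/kg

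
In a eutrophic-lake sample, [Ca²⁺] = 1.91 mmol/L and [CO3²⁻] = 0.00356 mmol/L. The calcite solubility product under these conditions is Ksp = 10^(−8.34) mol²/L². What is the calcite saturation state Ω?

Ω = 1.49

Ksp = 10^(−8.34) = 4.571×10^-9
Ω = [Ca²⁺][CO3²⁻]/Ksp = (1.91×10^-3)(0.00356×10^-3) / 4.571×10^-9 = 1.49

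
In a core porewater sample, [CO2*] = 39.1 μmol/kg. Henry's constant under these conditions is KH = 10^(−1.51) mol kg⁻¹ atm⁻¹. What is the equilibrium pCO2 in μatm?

KH = 10^(−1.51) = 3.090×10^-2 mol kg⁻¹ atm⁻¹
pCO2 = [CO2*]/KH = 39.1×10^-6 / 3.090×10^-2 = 1.27×10^-3 atm = 1270 μatm

pCO2 = 1270 μatm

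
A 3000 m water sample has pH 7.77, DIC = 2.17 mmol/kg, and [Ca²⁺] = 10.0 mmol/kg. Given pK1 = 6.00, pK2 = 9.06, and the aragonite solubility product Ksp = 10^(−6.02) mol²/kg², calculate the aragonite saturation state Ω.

Ω = 1.09

α₂ = 1 / (1 + [H⁺]/K2 + [H⁺]²/(K1K2)) = 1 / (1 + 10^+1.29 + 10^-0.48)
   = 1 / (1 + 19.498 + 0.33113) = 1/20.830 = 0.04801
[CO3²⁻] = α₂ × DIC = 0.04801 × 2.17 = 0.1042 mmol/kg
Ksp = 10^(−6.02) = 9.550×10^-7
Ω = [Ca²⁺][CO3²⁻]/Ksp = (10.0×10^-3)(1.042×10^-4) / 9.550×10^-7 = 1.09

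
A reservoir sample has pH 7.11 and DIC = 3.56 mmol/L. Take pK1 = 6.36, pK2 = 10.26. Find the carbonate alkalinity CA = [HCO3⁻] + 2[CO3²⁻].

CA = [HCO3⁻] + 2[CO3²⁻] = (α₁ + 2α₂)·DIC
At pH 7.11: [H⁺]/K1 = 10^-0.75 = 0.17783, K2/[H⁺] = 10^-3.15 = 0.00070795
α₁ = 1/(1 + 0.17783 + 0.00070795) = 1/1.1785 = 0.8485; α₂ = α₁·K2/[H⁺] = 0.0006007
α₁ + 2α₂ = 0.8497
CA = 0.8497 × 3.56 = 3.02 mmol/L

CA = 3.02 mmol/L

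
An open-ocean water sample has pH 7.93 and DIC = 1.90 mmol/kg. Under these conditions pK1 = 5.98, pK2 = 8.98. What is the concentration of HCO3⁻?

[HCO3⁻] = 1.73 mmol/kg

α₁ = 1 / (1 + [H⁺]/K1 + K2/[H⁺]) = 1 / (1 + 10^-1.95 + 10^-1.05)
   = 1 / (1 + 0.011220 + 0.089125) = 1/1.1003 = 0.9088
[HCO3⁻] = α₁ × DIC = 0.9088 × 1.90 = 1.73 mmol/kg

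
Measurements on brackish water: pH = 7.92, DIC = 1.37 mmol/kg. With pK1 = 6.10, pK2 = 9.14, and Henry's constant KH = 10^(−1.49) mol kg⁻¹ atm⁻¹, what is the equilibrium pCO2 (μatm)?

pCO2 = 596 μatm

α₀ = 1 / (1 + K1/[H⁺] + K1K2/[H⁺]²) = 1 / (1 + 10^+1.82 + 10^+0.60)
   = 1 / (1 + 66.069 + 3.9811) = 1/71.050 = 0.01407
[CO2*] = α₀ × DIC = 0.01407 × 1.37 = 0.01928 mmol/kg = 19.28 μmol/kg
pCO2 = [CO2*]/KH = 1.928×10^-5 / 3.236×10^-2 = 596 μatm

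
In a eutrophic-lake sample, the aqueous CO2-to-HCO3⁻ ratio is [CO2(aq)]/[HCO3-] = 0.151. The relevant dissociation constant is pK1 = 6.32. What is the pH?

From K1 = [H⁺][HCO3-]/[CO2(aq)]:  pH = pK1 − log₁₀([CO2(aq)]/[HCO3-])
log₁₀(0.151) = -0.821
pH = 6.32 − (-0.821) = 7.14

pH = 7.14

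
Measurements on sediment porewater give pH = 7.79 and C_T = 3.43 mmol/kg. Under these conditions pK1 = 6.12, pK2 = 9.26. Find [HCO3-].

[HCO3⁻] = 3.25 mmol/kg

α₁ = 1 / (1 + [H⁺]/K1 + K2/[H⁺]) = 1 / (1 + 10^-1.67 + 10^-1.47)
   = 1 / (1 + 0.021380 + 0.033884) = 1/1.0553 = 0.9476
[HCO3⁻] = α₁ × DIC = 0.9476 × 3.43 = 3.25 mmol/kg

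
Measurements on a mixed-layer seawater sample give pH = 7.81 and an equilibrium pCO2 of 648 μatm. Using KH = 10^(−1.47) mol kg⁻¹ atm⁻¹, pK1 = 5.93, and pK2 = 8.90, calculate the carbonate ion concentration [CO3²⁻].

[CO3²⁻] = 0.135 mmol/kg

[CO2*] = KH · pCO2 = 10^(−1.47) × 648×10^-6 = 2.196×10^-5 mol/kg
α₀ = 1/(1 + K1/[H⁺] + K1K2/[H⁺]²) = 1/(1 + 10^+1.88 + 10^+0.79) = 0.01204
DIC = [CO2*]/α₀ = 2.196×10^-5 / 0.01204 = 1.823 mmol/kg
[CO3²⁻] = α₂·DIC; α₂ = 0.07427, so [CO3²⁻] = 0.07427 × 1.823 = 0.135 mmol/kg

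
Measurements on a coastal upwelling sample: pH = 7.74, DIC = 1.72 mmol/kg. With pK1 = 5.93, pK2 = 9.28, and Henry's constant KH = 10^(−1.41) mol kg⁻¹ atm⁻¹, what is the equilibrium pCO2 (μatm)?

pCO2 = 656 μatm

α₀ = 1 / (1 + K1/[H⁺] + K1K2/[H⁺]²) = 1 / (1 + 10^+1.81 + 10^+0.27)
   = 1 / (1 + 64.565 + 1.8621) = 1/67.428 = 0.01483
[CO2*] = α₀ × DIC = 0.01483 × 1.72 = 0.02551 mmol/kg
pCO2 = [CO2*]/KH = 2.551×10^-5 / 3.890×10^-2 = 656 μatm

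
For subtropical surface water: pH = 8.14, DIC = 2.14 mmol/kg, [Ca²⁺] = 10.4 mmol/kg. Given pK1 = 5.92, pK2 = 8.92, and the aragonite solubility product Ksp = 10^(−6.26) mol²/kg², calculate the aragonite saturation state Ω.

Ω = 5.73

α₂ = 1 / (1 + [H⁺]/K2 + [H⁺]²/(K1K2)) = 1 / (1 + 10^+0.78 + 10^-1.44)
   = 1 / (1 + 6.0256 + 0.036308) = 1/7.0619 = 0.1416
[CO3²⁻] = α₂ × DIC = 0.1416 × 2.14 = 0.3030 mmol/kg
Ksp = 10^(−6.26) = 5.495×10^-7
Ω = [Ca²⁺][CO3²⁻]/Ksp = (10.4×10^-3)(3.030×10^-4) / 5.495×10^-7 = 5.73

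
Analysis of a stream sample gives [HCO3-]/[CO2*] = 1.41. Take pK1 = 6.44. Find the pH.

pH = 6.59

From K1 = [H⁺][HCO3-]/[CO2*]:  pH = pK1 + log₁₀([HCO3-]/[CO2*])
log₁₀(1.41) = +0.149
pH = 6.44 + (+0.149) = 6.59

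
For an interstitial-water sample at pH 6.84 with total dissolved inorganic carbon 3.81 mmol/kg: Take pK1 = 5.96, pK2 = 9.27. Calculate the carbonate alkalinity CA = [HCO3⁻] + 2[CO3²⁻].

CA = 3.38 mmol/kg

CA = [HCO3⁻] + 2[CO3²⁻] = (α₁ + 2α₂)·DIC
At pH 6.84: [H⁺]/K1 = 10^-0.88 = 0.13183, K2/[H⁺] = 10^-2.43 = 0.0037154
α₁ = 1/(1 + 0.13183 + 0.0037154) = 1/1.1355 = 0.8806; α₂ = α₁·K2/[H⁺] = 0.003272
α₁ + 2α₂ = 0.8872
CA = 0.8872 × 3.81 = 3.38 mmol/kg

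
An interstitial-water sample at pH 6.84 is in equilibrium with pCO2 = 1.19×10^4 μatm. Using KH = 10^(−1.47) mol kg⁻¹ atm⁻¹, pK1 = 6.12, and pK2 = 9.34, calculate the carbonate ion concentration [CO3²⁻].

[CO2*] = KH · pCO2 = 10^(−1.47) × 1.19×10^4×10^-6 = 4.032×10^-4 mol/kg
α₀ = 1/(1 + K1/[H⁺] + K1K2/[H⁺]²) = 1/(1 + 10^+0.72 + 10^-1.78) = 0.1596
DIC = [CO2*]/α₀ = 4.032×10^-4 / 0.1596 = 2.526 mmol/kg
[CO3²⁻] = α₂·DIC; α₂ = 0.002649, so [CO3²⁻] = 0.002649 × 2.526 = 0.00669 mmol/kg = 6.69 μmol/kg

[CO3²⁻] = 6.69 μmol/kg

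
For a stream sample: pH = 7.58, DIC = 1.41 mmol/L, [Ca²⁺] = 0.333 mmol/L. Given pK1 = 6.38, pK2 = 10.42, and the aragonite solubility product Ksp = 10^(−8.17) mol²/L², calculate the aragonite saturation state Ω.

Ω = 0.0943

α₂ = 1 / (1 + [H⁺]/K2 + [H⁺]²/(K1K2)) = 1 / (1 + 10^+2.84 + 10^+1.64)
   = 1 / (1 + 691.83 + 43.652) = 1/736.48 = 0.001358
[CO3²⁻] = α₂ × DIC = 0.001358 × 1.41 = 0.001915 mmol/L = 1.915 μmol/L
Ksp = 10^(−8.17) = 6.761×10^-9
Ω = [Ca²⁺][CO3²⁻]/Ksp = (0.333×10^-3)(1.915×10^-6) / 6.761×10^-9 = 0.0943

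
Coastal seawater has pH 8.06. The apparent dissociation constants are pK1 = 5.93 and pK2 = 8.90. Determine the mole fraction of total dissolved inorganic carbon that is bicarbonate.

α₁ = 0.868

α₁ = 1 / (1 + [H⁺]/K1 + K2/[H⁺]) = 1 / (1 + 10^-2.13 + 10^-0.84)
   = 1 / (1 + 0.0074131 + 0.14454) = 1/1.1520 = 0.8681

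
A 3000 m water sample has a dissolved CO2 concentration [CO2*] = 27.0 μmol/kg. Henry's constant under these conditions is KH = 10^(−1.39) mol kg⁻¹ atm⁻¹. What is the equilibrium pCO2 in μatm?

KH = 10^(−1.39) = 4.074×10^-2 mol kg⁻¹ atm⁻¹
pCO2 = [CO2*]/KH = 27.0×10^-6 / 4.074×10^-2 = 6.63×10^-4 atm = 663 μatm

pCO2 = 663 μatm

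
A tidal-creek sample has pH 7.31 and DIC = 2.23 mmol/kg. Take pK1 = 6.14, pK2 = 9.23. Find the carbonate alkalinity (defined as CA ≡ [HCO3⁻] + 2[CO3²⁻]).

CA = [HCO3⁻] + 2[CO3²⁻] = (α₁ + 2α₂)·DIC
At pH 7.31: [H⁺]/K1 = 10^-1.17 = 0.067608, K2/[H⁺] = 10^-1.92 = 0.012023
α₁ = 1/(1 + 0.067608 + 0.012023) = 1/1.0796 = 0.9262; α₂ = α₁·K2/[H⁺] = 0.01114
α₁ + 2α₂ = 0.9485
CA = 0.9485 × 2.23 = 2.12 mmol/kg

CA = 2.12 mmol/kg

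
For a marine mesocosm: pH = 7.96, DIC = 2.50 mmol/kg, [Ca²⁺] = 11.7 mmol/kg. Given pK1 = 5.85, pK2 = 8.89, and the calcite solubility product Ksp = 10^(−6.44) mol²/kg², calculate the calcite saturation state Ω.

Ω = 8.41

α₂ = 1 / (1 + [H⁺]/K2 + [H⁺]²/(K1K2)) = 1 / (1 + 10^+0.93 + 10^-1.18)
   = 1 / (1 + 8.5114 + 0.066069) = 1/9.5774 = 0.1044
[CO3²⁻] = α₂ × DIC = 0.1044 × 2.50 = 0.2610 mmol/kg
Ksp = 10^(−6.44) = 3.631×10^-7
Ω = [Ca²⁺][CO3²⁻]/Ksp = (11.7×10^-3)(2.610×10^-4) / 3.631×10^-7 = 8.41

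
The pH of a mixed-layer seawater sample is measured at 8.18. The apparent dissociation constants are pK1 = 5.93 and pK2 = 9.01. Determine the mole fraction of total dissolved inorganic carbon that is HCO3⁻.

α₁ = 0.867

α₁ = 1 / (1 + [H⁺]/K1 + K2/[H⁺]) = 1 / (1 + 10^-2.25 + 10^-0.83)
   = 1 / (1 + 0.0056234 + 0.14791) = 1/1.1535 = 0.8669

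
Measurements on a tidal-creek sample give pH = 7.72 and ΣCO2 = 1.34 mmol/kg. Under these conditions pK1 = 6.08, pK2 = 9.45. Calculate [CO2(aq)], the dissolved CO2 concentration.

α₀ = 1 / (1 + K1/[H⁺] + K1K2/[H⁺]²) = 1 / (1 + 10^+1.64 + 10^-0.09)
   = 1 / (1 + 43.652 + 0.81283) = 1/45.464 = 0.02200
[CO2*] = α₀ × DIC = 0.02200 × 1.34 = 0.0295 mmol/kg

[CO2*] = 0.0295 mmol/kg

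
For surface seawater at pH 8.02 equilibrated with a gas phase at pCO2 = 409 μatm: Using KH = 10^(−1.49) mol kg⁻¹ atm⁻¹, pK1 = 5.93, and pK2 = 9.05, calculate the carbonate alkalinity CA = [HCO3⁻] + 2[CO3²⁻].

[CO2*] = KH · pCO2 = 10^(−1.49) × 409×10^-6 = 1.323×10^-5 mol/kg
α₀ = 1/(1 + K1/[H⁺] + K1K2/[H⁺]²) = 1/(1 + 10^+2.09 + 10^+1.06) = 0.007380
DIC = [CO2*]/α₀ = 1.323×10^-5 / 0.007380 = 1.793 mmol/kg
CA = (α₁ + 2α₂)·DIC = (0.9079 + 2×0.08473) × 1.793 = 1.93 mmol/kg

CA = 1.93 mmol/kg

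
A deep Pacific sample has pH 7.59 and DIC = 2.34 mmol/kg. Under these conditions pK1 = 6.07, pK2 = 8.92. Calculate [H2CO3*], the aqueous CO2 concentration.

α₀ = 1 / (1 + K1/[H⁺] + K1K2/[H⁺]²) = 1 / (1 + 10^+1.52 + 10^+0.19)
   = 1 / (1 + 33.113 + 1.5488) = 1/35.662 = 0.02804
[CO2*] = α₀ × DIC = 0.02804 × 2.34 = 0.0656 mmol/kg

[CO2*] = 0.0656 mmol/kg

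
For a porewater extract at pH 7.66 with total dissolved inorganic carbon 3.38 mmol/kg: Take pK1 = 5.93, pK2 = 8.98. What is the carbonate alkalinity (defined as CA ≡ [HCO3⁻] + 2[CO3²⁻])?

CA = [HCO3⁻] + 2[CO3²⁻] = (α₁ + 2α₂)·DIC
At pH 7.66: [H⁺]/K1 = 10^-1.73 = 0.018621, K2/[H⁺] = 10^-1.32 = 0.047863
α₁ = 1/(1 + 0.018621 + 0.047863) = 1/1.0665 = 0.9377; α₂ = α₁·K2/[H⁺] = 0.04488
α₁ + 2α₂ = 1.0274
CA = 1.0274 × 3.38 = 3.47 mmol/kg

CA = 3.47 mmol/kg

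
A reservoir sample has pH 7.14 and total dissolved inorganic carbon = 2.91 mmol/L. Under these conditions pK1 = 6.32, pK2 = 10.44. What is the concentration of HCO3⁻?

α₁ = 1 / (1 + [H⁺]/K1 + K2/[H⁺]) = 1 / (1 + 10^-0.82 + 10^-3.30)
   = 1 / (1 + 0.15136 + 0.00050119) = 1/1.1519 = 0.8682
[HCO3⁻] = α₁ × DIC = 0.8682 × 2.91 = 2.53 mmol/L

[HCO3⁻] = 2.53 mmol/L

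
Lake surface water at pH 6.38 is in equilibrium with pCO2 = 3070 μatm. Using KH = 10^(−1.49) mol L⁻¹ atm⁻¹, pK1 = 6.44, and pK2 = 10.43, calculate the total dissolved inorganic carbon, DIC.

[CO2*] = KH · pCO2 = 10^(−1.49) × 3070×10^-6 = 9.934×10^-5 mol/L
α₀ = 1/(1 + K1/[H⁺] + K1K2/[H⁺]²) = 1/(1 + 10^-0.06 + 10^-4.11) = 0.5345
DIC = [CO2*]/α₀ = 9.934×10^-5 / 0.5345 = 0.186 mmol/L

DIC = 0.186 mmol/L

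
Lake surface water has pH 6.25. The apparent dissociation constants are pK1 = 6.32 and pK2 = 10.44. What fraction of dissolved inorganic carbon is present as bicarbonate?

α₁ = 0.460

α₁ = 1 / (1 + [H⁺]/K1 + K2/[H⁺]) = 1 / (1 + 10^+0.07 + 10^-4.19)
   = 1 / (1 + 1.1749 + 6.4565×10^-5) = 1/2.1750 = 0.4598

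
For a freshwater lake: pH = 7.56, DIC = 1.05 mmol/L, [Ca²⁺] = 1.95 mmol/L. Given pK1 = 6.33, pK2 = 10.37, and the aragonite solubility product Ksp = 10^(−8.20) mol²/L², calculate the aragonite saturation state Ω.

Ω = 0.474

α₂ = 1 / (1 + [H⁺]/K2 + [H⁺]²/(K1K2)) = 1 / (1 + 10^+2.81 + 10^+1.58)
   = 1 / (1 + 645.65 + 38.019) = 1/684.67 = 0.001461
[CO3²⁻] = α₂ × DIC = 0.001461 × 1.05 = 0.001534 mmol/L = 1.534 μmol/L
Ksp = 10^(−8.20) = 6.310×10^-9
Ω = [Ca²⁺][CO3²⁻]/Ksp = (1.95×10^-3)(1.534×10^-6) / 6.310×10^-9 = 0.474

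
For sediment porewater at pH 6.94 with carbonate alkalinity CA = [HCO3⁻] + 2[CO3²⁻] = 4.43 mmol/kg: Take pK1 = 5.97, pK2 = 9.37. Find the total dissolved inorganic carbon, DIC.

CA = [HCO3⁻] + 2[CO3²⁻] = (α₁ + 2α₂)·DIC
At pH 6.94: [H⁺]/K1 = 10^-0.97 = 0.10715, K2/[H⁺] = 10^-2.43 = 0.0037154
α₁ = 1/(1 + 0.10715 + 0.0037154) = 1/1.1109 = 0.9002; α₂ = α₁·K2/[H⁺] = 0.003345
α₁ + 2α₂ = 0.9069
DIC = CA / (α₁ + 2α₂) = 4.43 / 0.9069 = 4.88 mmol/kg

DIC = 4.88 mmol/kg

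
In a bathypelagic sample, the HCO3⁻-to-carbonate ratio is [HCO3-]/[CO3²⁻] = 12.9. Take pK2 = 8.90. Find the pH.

From K2 = [H⁺][CO3²⁻]/[HCO3-]:  pH = pK2 − log₁₀([HCO3-]/[CO3²⁻])
log₁₀(12.9) = +1.111
pH = 8.90 − (+1.111) = 7.79

pH = 7.79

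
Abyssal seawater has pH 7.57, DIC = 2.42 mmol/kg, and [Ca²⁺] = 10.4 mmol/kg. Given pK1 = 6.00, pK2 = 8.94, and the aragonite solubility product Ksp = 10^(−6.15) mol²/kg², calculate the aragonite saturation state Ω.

Ω = 1.42

α₂ = 1 / (1 + [H⁺]/K2 + [H⁺]²/(K1K2)) = 1 / (1 + 10^+1.37 + 10^-0.20)
   = 1 / (1 + 23.442 + 0.63096) = 1/25.073 = 0.03988
[CO3²⁻] = α₂ × DIC = 0.03988 × 2.42 = 0.09652 mmol/kg
Ksp = 10^(−6.15) = 7.079×10^-7
Ω = [Ca²⁺][CO3²⁻]/Ksp = (10.4×10^-3)(9.652×10^-5) / 7.079×10^-7 = 1.42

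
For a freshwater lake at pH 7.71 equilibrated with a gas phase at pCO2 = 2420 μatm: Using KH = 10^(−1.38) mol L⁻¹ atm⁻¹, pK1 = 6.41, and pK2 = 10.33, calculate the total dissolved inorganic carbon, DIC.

DIC = 2.12 mmol/L

[CO2*] = KH · pCO2 = 10^(−1.38) × 2420×10^-6 = 1.009×10^-4 mol/L
α₀ = 1/(1 + K1/[H⁺] + K1K2/[H⁺]²) = 1/(1 + 10^+1.30 + 10^-1.32) = 0.04762
DIC = [CO2*]/α₀ = 1.009×10^-4 / 0.04762 = 2.12 mmol/L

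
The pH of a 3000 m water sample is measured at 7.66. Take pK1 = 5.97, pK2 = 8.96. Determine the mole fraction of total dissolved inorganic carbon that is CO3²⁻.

α₂ = 1 / (1 + [H⁺]/K2 + [H⁺]²/(K1K2)) = 1 / (1 + 10^+1.30 + 10^-0.39)
   = 1 / (1 + 19.953 + 0.40738) = 1/21.360 = 0.04682

α₂ = 0.0468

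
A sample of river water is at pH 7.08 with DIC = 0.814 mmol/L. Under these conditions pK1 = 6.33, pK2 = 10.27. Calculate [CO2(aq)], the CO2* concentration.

[CO2*] = 0.123 mmol/L

α₀ = 1 / (1 + K1/[H⁺] + K1K2/[H⁺]²) = 1 / (1 + 10^+0.75 + 10^-2.44)
   = 1 / (1 + 5.6234 + 0.0036308) = 1/6.6270 = 0.1509
[CO2*] = α₀ × DIC = 0.1509 × 0.814 = 0.123 mmol/L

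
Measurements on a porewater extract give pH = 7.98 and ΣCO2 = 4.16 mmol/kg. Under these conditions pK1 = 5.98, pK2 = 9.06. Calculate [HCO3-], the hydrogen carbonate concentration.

[HCO3⁻] = 3.81 mmol/kg

α₁ = 1 / (1 + [H⁺]/K1 + K2/[H⁺]) = 1 / (1 + 10^-2.00 + 10^-1.08)
   = 1 / (1 + 0.010000 + 0.083176) = 1/1.0932 = 0.9148
[HCO3⁻] = α₁ × DIC = 0.9148 × 4.16 = 3.81 mmol/kg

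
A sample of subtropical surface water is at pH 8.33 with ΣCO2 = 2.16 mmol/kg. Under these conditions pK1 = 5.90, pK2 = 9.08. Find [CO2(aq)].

[CO2*] = 6.79 μmol/kg

α₀ = 1 / (1 + K1/[H⁺] + K1K2/[H⁺]²) = 1 / (1 + 10^+2.43 + 10^+1.68)
   = 1 / (1 + 269.15 + 47.863) = 1/318.02 = 0.003144
[CO2*] = α₀ × DIC = 0.003144 × 2.16 = 0.00679 mmol/kg = 6.79 μmol/kg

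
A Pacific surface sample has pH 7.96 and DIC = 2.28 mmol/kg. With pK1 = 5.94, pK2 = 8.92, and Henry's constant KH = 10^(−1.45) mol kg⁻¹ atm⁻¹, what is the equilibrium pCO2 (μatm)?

pCO2 = 548 μatm

α₀ = 1 / (1 + K1/[H⁺] + K1K2/[H⁺]²) = 1 / (1 + 10^+2.02 + 10^+1.06)
   = 1 / (1 + 104.71 + 11.482) = 1/117.19 = 0.008533
[CO2*] = α₀ × DIC = 0.008533 × 2.28 = 0.01945 mmol/kg = 19.45 μmol/kg
pCO2 = [CO2*]/KH = 1.945×10^-5 / 3.548×10^-2 = 548 μatm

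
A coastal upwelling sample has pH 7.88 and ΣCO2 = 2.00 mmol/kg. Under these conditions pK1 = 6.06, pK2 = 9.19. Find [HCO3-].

α₁ = 1 / (1 + [H⁺]/K1 + K2/[H⁺]) = 1 / (1 + 10^-1.82 + 10^-1.31)
   = 1 / (1 + 0.015136 + 0.048978) = 1/1.0641 = 0.9397
[HCO3⁻] = α₁ × DIC = 0.9397 × 2.00 = 1.88 mmol/kg

[HCO3⁻] = 1.88 mmol/kg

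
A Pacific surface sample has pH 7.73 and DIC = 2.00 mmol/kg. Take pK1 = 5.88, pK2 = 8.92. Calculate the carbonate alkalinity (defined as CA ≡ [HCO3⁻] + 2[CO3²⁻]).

CA = 2.09 mmol/kg

CA = [HCO3⁻] + 2[CO3²⁻] = (α₁ + 2α₂)·DIC
At pH 7.73: [H⁺]/K1 = 10^-1.85 = 0.014125, K2/[H⁺] = 10^-1.19 = 0.064565
α₁ = 1/(1 + 0.014125 + 0.064565) = 1/1.0787 = 0.9270; α₂ = α₁·K2/[H⁺] = 0.05986
α₁ + 2α₂ = 1.0468
CA = 1.0468 × 2.00 = 2.09 mmol/kg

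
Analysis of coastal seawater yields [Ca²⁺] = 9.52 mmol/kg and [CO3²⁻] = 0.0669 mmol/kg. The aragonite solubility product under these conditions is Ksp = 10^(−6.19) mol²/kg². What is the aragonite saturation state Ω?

Ω = 0.986

Ksp = 10^(−6.19) = 6.457×10^-7
Ω = [Ca²⁺][CO3²⁻]/Ksp = (9.52×10^-3)(0.0669×10^-3) / 6.457×10^-7 = 0.986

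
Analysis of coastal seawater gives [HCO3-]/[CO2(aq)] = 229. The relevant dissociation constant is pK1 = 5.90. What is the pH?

From K1 = [H⁺][HCO3-]/[CO2(aq)]:  pH = pK1 + log₁₀([HCO3-]/[CO2(aq)])
log₁₀(229) = +2.360
pH = 5.90 + (+2.360) = 8.26

pH = 8.26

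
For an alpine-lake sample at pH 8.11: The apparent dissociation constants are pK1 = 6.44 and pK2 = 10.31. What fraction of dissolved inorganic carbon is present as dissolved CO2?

α₀ = 1 / (1 + K1/[H⁺] + K1K2/[H⁺]²) = 1 / (1 + 10^+1.67 + 10^-0.53)
   = 1 / (1 + 46.774 + 0.29512) = 1/48.069 = 0.02080

α₀ = 0.0208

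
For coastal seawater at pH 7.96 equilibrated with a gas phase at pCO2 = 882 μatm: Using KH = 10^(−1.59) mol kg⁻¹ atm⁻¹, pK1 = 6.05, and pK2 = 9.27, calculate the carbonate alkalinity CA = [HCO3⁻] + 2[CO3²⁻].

CA = 2.02 mmol/kg

[CO2*] = KH · pCO2 = 10^(−1.59) × 882×10^-6 = 2.267×10^-5 mol/kg
α₀ = 1/(1 + K1/[H⁺] + K1K2/[H⁺]²) = 1/(1 + 10^+1.91 + 10^+0.60) = 0.01159
DIC = [CO2*]/α₀ = 2.267×10^-5 / 0.01159 = 1.956 mmol/kg
CA = (α₁ + 2α₂)·DIC = (0.9423 + 2×0.04615) × 1.956 = 2.02 mmol/kg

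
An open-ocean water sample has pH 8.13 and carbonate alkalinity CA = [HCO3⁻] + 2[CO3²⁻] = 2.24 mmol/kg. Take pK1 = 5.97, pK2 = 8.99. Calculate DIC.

DIC = 2.01 mmol/kg

CA = [HCO3⁻] + 2[CO3²⁻] = (α₁ + 2α₂)·DIC
At pH 8.13: [H⁺]/K1 = 10^-2.16 = 0.0069183, K2/[H⁺] = 10^-0.86 = 0.13804
α₁ = 1/(1 + 0.0069183 + 0.13804) = 1/1.1450 = 0.8734; α₂ = α₁·K2/[H⁺] = 0.1206
α₁ + 2α₂ = 1.1145
DIC = CA / (α₁ + 2α₂) = 2.24 / 1.1145 = 2.01 mmol/kg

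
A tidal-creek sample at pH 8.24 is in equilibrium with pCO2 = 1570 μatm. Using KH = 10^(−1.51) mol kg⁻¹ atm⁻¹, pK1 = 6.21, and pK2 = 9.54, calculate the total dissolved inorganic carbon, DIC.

[CO2*] = KH · pCO2 = 10^(−1.51) × 1570×10^-6 = 4.852×10^-5 mol/kg
α₀ = 1/(1 + K1/[H⁺] + K1K2/[H⁺]²) = 1/(1 + 10^+2.03 + 10^+0.73) = 0.008809
DIC = [CO2*]/α₀ = 4.852×10^-5 / 0.008809 = 5.51 mmol/kg

DIC = 5.51 mmol/kg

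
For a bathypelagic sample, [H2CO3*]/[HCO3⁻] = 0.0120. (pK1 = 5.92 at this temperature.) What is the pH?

From K1 = [H⁺][HCO3⁻]/[H2CO3*]:  pH = pK1 − log₁₀([H2CO3*]/[HCO3⁻])
log₁₀(0.0120) = -1.921
pH = 5.92 − (-1.921) = 7.84

pH = 7.84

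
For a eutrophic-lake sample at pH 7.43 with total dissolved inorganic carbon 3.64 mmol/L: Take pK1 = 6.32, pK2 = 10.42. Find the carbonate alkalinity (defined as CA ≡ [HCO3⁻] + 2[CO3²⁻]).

CA = 3.38 mmol/L

CA = [HCO3⁻] + 2[CO3²⁻] = (α₁ + 2α₂)·DIC
At pH 7.43: [H⁺]/K1 = 10^-1.11 = 0.077625, K2/[H⁺] = 10^-2.99 = 0.0010233
α₁ = 1/(1 + 0.077625 + 0.0010233) = 1/1.0786 = 0.9271; α₂ = α₁·K2/[H⁺] = 0.0009487
α₁ + 2α₂ = 0.9290
CA = 0.9290 × 3.64 = 3.38 mmol/L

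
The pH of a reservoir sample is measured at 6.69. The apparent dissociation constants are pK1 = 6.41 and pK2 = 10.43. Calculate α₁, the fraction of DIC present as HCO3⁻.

α₁ = 0.656

α₁ = 1 / (1 + [H⁺]/K1 + K2/[H⁺]) = 1 / (1 + 10^-0.28 + 10^-3.74)
   = 1 / (1 + 0.52481 + 0.00018197) = 1/1.5250 = 0.6557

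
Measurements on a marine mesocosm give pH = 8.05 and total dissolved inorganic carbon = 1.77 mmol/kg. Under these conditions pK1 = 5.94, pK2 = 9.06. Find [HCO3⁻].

[HCO3⁻] = 1.60 mmol/kg

α₁ = 1 / (1 + [H⁺]/K1 + K2/[H⁺]) = 1 / (1 + 10^-2.11 + 10^-1.01)
   = 1 / (1 + 0.0077625 + 0.097724) = 1/1.1055 = 0.9046
[HCO3⁻] = α₁ × DIC = 0.9046 × 1.77 = 1.60 mmol/kg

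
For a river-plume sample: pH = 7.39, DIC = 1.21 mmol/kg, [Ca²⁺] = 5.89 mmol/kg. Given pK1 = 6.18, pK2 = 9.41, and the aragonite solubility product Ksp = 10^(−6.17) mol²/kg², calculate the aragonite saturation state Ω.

α₂ = 1 / (1 + [H⁺]/K2 + [H⁺]²/(K1K2)) = 1 / (1 + 10^+2.02 + 10^+0.81)
   = 1 / (1 + 104.71 + 6.4565) = 1/112.17 = 0.008915
[CO3²⁻] = α₂ × DIC = 0.008915 × 1.21 = 0.01079 mmol/kg = 10.79 μmol/kg
Ksp = 10^(−6.17) = 6.761×10^-7
Ω = [Ca²⁺][CO3²⁻]/Ksp = (5.89×10^-3)(1.079×10^-5) / 6.761×10^-7 = 0.0940

Ω = 0.0940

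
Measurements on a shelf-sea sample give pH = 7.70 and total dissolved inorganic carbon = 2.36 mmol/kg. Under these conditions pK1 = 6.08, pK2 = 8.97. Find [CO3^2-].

α₂ = 1 / (1 + [H⁺]/K2 + [H⁺]²/(K1K2)) = 1 / (1 + 10^+1.27 + 10^-0.35)
   = 1 / (1 + 18.621 + 0.44668) = 1/20.068 = 0.04983
[CO3²⁻] = α₂ × DIC = 0.04983 × 2.36 = 0.118 mmol/kg

[CO3²⁻] = 0.118 mmol/kg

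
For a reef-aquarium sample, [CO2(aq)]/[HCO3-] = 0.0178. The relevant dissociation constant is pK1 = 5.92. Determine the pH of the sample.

pH = 7.67

From K1 = [H⁺][HCO3-]/[CO2(aq)]:  pH = pK1 − log₁₀([CO2(aq)]/[HCO3-])
log₁₀(0.0178) = -1.750
pH = 5.92 − (-1.750) = 7.67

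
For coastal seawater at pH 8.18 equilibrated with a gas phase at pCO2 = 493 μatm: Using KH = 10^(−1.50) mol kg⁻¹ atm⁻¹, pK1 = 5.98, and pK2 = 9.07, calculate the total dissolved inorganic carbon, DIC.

DIC = 2.80 mmol/kg

[CO2*] = KH · pCO2 = 10^(−1.50) × 493×10^-6 = 1.559×10^-5 mol/kg
α₀ = 1/(1 + K1/[H⁺] + K1K2/[H⁺]²) = 1/(1 + 10^+2.20 + 10^+1.31) = 0.005558
DIC = [CO2*]/α₀ = 1.559×10^-5 / 0.005558 = 2.80 mmol/kg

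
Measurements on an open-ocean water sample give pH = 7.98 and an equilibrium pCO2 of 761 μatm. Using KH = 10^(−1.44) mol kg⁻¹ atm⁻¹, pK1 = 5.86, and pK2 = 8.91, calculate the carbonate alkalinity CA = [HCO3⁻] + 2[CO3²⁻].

CA = 4.50 mmol/kg

[CO2*] = KH · pCO2 = 10^(−1.44) × 761×10^-6 = 2.763×10^-5 mol/kg
α₀ = 1/(1 + K1/[H⁺] + K1K2/[H⁺]²) = 1/(1 + 10^+2.12 + 10^+1.19) = 0.006742
DIC = [CO2*]/α₀ = 2.763×10^-5 / 0.006742 = 4.098 mmol/kg
CA = (α₁ + 2α₂)·DIC = (0.8888 + 2×0.1044) × 4.098 = 4.50 mmol/kg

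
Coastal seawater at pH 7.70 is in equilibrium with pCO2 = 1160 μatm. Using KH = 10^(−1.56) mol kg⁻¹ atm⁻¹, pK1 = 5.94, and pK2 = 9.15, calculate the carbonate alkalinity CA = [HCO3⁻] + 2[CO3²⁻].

CA = 1.97 mmol/kg

[CO2*] = KH · pCO2 = 10^(−1.56) × 1160×10^-6 = 3.195×10^-5 mol/kg
α₀ = 1/(1 + K1/[H⁺] + K1K2/[H⁺]²) = 1/(1 + 10^+1.76 + 10^+0.31) = 0.01651
DIC = [CO2*]/α₀ = 3.195×10^-5 / 0.01651 = 1.936 mmol/kg
CA = (α₁ + 2α₂)·DIC = (0.9498 + 2×0.03370) × 1.936 = 1.97 mmol/kg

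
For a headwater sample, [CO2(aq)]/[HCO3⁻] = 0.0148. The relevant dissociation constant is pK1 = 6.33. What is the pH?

From K1 = [H⁺][HCO3⁻]/[CO2(aq)]:  pH = pK1 − log₁₀([CO2(aq)]/[HCO3⁻])
log₁₀(0.0148) = -1.830
pH = 6.33 − (-1.830) = 8.16

pH = 8.16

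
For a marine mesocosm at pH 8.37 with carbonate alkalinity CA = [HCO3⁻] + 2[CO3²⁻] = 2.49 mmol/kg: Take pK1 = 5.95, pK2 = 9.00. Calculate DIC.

DIC = 2.10 mmol/kg

CA = [HCO3⁻] + 2[CO3²⁻] = (α₁ + 2α₂)·DIC
At pH 8.37: [H⁺]/K1 = 10^-2.42 = 0.0038019, K2/[H⁺] = 10^-0.63 = 0.23442
α₁ = 1/(1 + 0.0038019 + 0.23442) = 1/1.2382 = 0.8076; α₂ = α₁·K2/[H⁺] = 0.1893
α₁ + 2α₂ = 1.1863
DIC = CA / (α₁ + 2α₂) = 2.49 / 1.1863 = 2.10 mmol/kg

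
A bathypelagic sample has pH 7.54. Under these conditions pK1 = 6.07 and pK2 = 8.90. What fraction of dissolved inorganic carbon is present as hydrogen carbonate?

α₁ = 1 / (1 + [H⁺]/K1 + K2/[H⁺]) = 1 / (1 + 10^-1.47 + 10^-1.36)
   = 1 / (1 + 0.033884 + 0.043652) = 1/1.0775 = 0.9280

α₁ = 0.928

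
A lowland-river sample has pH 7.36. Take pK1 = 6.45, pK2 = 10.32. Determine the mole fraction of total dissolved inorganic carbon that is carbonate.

α₂ = 1 / (1 + [H⁺]/K2 + [H⁺]²/(K1K2)) = 1 / (1 + 10^+2.96 + 10^+2.05)
   = 1 / (1 + 912.01 + 112.20) = 1/1025.2 = 0.0009754

α₂ = 0.000975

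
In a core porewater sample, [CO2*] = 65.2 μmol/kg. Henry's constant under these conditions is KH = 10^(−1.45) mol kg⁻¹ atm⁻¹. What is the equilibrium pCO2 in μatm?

KH = 10^(−1.45) = 3.548×10^-2 mol kg⁻¹ atm⁻¹
pCO2 = [CO2*]/KH = 65.2×10^-6 / 3.548×10^-2 = 1.84×10^-3 atm = 1840 μatm

pCO2 = 1840 μatm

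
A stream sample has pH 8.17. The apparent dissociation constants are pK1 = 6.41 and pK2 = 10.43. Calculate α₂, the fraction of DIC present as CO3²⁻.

α₂ = 0.00537

α₂ = 1 / (1 + [H⁺]/K2 + [H⁺]²/(K1K2)) = 1 / (1 + 10^+2.26 + 10^+0.50)
   = 1 / (1 + 181.97 + 3.1623) = 1/186.13 = 0.005373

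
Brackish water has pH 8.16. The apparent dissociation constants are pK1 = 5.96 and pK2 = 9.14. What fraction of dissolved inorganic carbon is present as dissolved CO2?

α₀ = 1 / (1 + K1/[H⁺] + K1K2/[H⁺]²) = 1 / (1 + 10^+2.20 + 10^+1.22)
   = 1 / (1 + 158.49 + 16.596) = 1/176.09 = 0.005679

α₀ = 0.00568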